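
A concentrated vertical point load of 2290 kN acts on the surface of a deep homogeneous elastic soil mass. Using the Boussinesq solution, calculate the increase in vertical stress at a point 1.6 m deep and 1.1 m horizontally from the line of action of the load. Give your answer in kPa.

Boussinesq vertical stress below a point load on an elastic half-space:
Δσ_z = 3P/(2πz²) · [1 + (r/z)²]^(−5/2)
r/z = 1.1/1.6 = 0.6875; [1+(r/z)²]^(−5/2) = 0.37997.
Δσ_z = 3×2290/(2π×1.6²) × 0.37997 = 427.11 × 0.37997 = 162.3 kPa

Δσ_z ≈ 162 kPa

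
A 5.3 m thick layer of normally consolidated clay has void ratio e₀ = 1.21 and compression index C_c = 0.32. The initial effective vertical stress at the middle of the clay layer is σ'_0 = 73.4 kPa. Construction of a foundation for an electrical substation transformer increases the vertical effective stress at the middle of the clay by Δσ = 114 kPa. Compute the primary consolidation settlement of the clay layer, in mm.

Final effective stress: σ'_f = σ'_0 + Δσ = 73.4 + 114 = 187.4 kPa.
Normally consolidated clay, so the full stress increment lies on the virgin compression line:
S_c = C_c·H/(1+e₀)·log₁₀(σ'_f/σ'_0) = 0.32×5.3/(1+1.21)×log₁₀(187.4/73.4)
    = 0.76742 × 0.40707 = 0.3124 m

S_c ≈ 312 mm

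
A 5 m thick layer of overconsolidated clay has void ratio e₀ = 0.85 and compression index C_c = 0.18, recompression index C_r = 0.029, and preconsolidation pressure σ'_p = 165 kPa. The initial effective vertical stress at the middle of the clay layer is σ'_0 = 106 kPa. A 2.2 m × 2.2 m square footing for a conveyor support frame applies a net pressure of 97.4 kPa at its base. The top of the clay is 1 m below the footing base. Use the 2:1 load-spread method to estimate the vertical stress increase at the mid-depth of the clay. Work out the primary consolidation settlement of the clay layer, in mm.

S_c ≈ 4.37 mm

Mid-depth of clay below the footing base: z = 1 + 5/2 = 3.5 m.
Stress increase at mid-clay by the 2:1 spreading method:
Δσ = qBL/((B+z)(L+z)) = 97.4×2.2×2.2/((2.2+3.5)(2.2+3.5)) = 14.51 kPa
Final effective stress: σ'_f = 106 + 14.51 = 120.51 kPa.
σ'_f = 120.51 ≤ σ'_p = 165 kPa, so the clay remains overconsolidated and only the recompression index applies:
S_c = C_r·H/(1+e₀)·log₁₀(σ'_f/σ'_0) = 0.029×5/1.85×log₁₀(120.51/106)
    = 0.078378 × 0.055717 = 0.004367 m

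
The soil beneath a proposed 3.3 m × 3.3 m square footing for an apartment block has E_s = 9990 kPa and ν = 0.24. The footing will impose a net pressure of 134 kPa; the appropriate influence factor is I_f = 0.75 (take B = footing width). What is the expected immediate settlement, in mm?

S_e ≈ 31.3 mm

Immediate (elastic) settlement: S_e = q·B·(1−ν²)/E_s · I_f.
S_e = 134 × 3.3 × (1 − 0.24²) / 9990 × 0.75
    = 134 × 3.3 × 0.9424 / 9990 × 0.75
    = 0.03129 m = 31.29 mm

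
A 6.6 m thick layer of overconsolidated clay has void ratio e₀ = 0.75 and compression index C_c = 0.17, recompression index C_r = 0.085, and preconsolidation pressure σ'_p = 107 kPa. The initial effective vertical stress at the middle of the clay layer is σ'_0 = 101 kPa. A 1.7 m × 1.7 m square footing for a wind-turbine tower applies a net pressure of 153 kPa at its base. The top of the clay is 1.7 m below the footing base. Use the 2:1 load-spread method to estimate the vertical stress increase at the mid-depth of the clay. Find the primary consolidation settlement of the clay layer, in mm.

Mid-depth of clay below the footing base: z = 1.7 + 6.6/2 = 5 m.
Stress increase at mid-clay by the 2:1 spreading method:
Δσ = qBL/((B+z)(L+z)) = 153×1.7×1.7/((1.7+5)(1.7+5)) = 9.8501 kPa
Final effective stress: σ'_f = 101 + 9.8501 = 110.85 kPa.
σ'_f = 110.85 > σ'_p = 107 kPa, so the stress path crosses the preconsolidation pressure — recompression up to σ'_p, then virgin compression beyond:
S_c = H/(1+e₀)·[C_r·log₁₀(σ'_p/σ'_0) + C_c·log₁₀(σ'_f/σ'_p)]
    = 6.6/1.75 × [0.085×log₁₀(107/101) + 0.17×log₁₀(110.85/107)]
    = 3.7714 × [0.0021303 + 0.0026098] = 0.01788 m

S_c ≈ 17.9 mm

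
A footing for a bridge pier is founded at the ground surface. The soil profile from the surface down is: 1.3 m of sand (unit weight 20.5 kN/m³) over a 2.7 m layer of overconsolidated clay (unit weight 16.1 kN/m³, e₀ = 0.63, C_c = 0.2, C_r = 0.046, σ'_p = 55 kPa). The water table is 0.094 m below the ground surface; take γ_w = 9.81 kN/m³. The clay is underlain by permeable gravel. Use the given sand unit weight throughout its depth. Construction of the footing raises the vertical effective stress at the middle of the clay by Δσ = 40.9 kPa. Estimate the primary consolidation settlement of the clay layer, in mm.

Mid-depth of clay below the ground surface: z = 1.3 + 2.7/2 = 2.65 m.
Total vertical stress at mid-clay: σ_v = 20.5×1.3 + 16.1×1.35 = 48.385 kPa.
Pore pressure: u = 9.81×(2.65 − 0.094) = 25.074 kPa.
Initial effective stress: σ'_0 = σ_v − u = 48.385 − 25.074 = 23.311 kPa.
Final effective stress: σ'_f = 23.311 + 40.9 = 64.211 kPa.
σ'_f = 64.211 > σ'_p = 55 kPa, so the stress path crosses the preconsolidation pressure — recompression up to σ'_p, then virgin compression beyond:
S_c = H/(1+e₀)·[C_r·log₁₀(σ'_p/σ'_0) + C_c·log₁₀(σ'_f/σ'_p)]
    = 2.7/1.63 × [0.046×log₁₀(55/23.311) + 0.2×log₁₀(64.211/55)]
    = 1.6564 × [0.017149 + 0.013449] = 0.05068 m

S_c ≈ 50.7 mm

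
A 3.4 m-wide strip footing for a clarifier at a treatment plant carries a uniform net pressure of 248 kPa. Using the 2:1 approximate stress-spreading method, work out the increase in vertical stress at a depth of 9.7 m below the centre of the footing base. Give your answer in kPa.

Δσ_z ≈ 64.4 kPa

By the 2:1 method the load spreads at 1 horizontal : 2 vertical, so at depth z the loaded area has grown by z in each plan dimension:
Δσ = qB/(B+z) = 248×3.4/(3.4+9.7) = 64.366 kPa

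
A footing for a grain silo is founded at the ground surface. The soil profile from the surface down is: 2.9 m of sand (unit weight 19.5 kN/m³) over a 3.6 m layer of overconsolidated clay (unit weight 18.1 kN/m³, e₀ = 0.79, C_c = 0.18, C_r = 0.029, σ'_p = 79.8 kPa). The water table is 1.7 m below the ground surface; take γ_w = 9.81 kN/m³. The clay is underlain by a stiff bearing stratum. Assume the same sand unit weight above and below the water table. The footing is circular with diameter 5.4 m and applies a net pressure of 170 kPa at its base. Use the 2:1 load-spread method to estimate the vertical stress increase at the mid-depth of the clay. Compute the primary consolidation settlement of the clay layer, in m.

Mid-depth of clay below the ground surface: z = 2.9 + 3.6/2 = 4.7 m.
Total vertical stress at mid-clay: σ_v = 19.5×2.9 + 18.1×1.8 = 89.13 kPa.
Pore pressure: u = 9.81×(4.7 − 1.7) = 29.43 kPa.
Initial effective stress: σ'_0 = σ_v − u = 89.13 − 29.43 = 59.7 kPa.
Stress increase at mid-clay by the 2:1 spreading method:
Δσ ≈ qD²/(D+z)² = 170×5.4²/(5.4+4.7)² = 48.595 kPa
Final effective stress: σ'_f = 59.7 + 48.595 = 108.3 kPa.
σ'_f = 108.3 > σ'_p = 79.8 kPa, so the stress path crosses the preconsolidation pressure — recompression up to σ'_p, then virgin compression beyond:
S_c = H/(1+e₀)·[C_r·log₁₀(σ'_p/σ'_0) + C_c·log₁₀(σ'_f/σ'_p)]
    = 3.6/1.79 × [0.029×log₁₀(79.8/59.7) + 0.18×log₁₀(108.3/79.8)]
    = 2.0112 × [0.0036548 + 0.023873] = 0.05536 m

S_c ≈ 0.0554 m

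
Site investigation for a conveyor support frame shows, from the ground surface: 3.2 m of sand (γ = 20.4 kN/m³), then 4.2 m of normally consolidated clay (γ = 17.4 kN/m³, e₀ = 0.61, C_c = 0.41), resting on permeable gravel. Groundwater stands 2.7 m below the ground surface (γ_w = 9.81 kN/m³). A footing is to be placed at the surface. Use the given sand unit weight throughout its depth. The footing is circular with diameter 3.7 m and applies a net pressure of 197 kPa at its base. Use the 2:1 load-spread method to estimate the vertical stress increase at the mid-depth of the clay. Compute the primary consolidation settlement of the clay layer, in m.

Mid-depth of clay below the ground surface: z = 3.2 + 4.2/2 = 5.3 m.
Total vertical stress at mid-clay: σ_v = 20.4×3.2 + 17.4×2.1 = 101.82 kPa.
Pore pressure: u = 9.81×(5.3 − 2.7) = 25.506 kPa.
Initial effective stress: σ'_0 = σ_v − u = 101.82 − 25.506 = 76.314 kPa.
Stress increase at mid-clay by the 2:1 spreading method:
Δσ ≈ qD²/(D+z)² = 197×3.7²/(3.7+5.3)² = 33.295 kPa
Final effective stress: σ'_f = σ'_0 + Δσ = 76.314 + 33.295 = 109.61 kPa.
Normally consolidated clay, so the full stress increment lies on the virgin compression line:
S_c = C_c·H/(1+e₀)·log₁₀(σ'_f/σ'_0) = 0.41×4.2/(1+0.61)×log₁₀(109.61/76.314)
    = 1.0696 × 0.15725 = 0.1682 m

S_c ≈ 0.168 m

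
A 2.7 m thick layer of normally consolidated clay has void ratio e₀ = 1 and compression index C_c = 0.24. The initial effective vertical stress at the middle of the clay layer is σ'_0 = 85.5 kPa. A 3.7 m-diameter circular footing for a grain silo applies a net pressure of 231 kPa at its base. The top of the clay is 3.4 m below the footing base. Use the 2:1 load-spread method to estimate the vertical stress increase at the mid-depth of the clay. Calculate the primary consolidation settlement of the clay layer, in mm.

Mid-depth of clay below the footing base: z = 3.4 + 2.7/2 = 4.75 m.
Stress increase at mid-clay by the 2:1 spreading method:
Δσ ≈ qD²/(D+z)² = 231×3.7²/(3.7+4.75)² = 44.29 kPa
Final effective stress: σ'_f = σ'_0 + Δσ = 85.5 + 44.29 = 129.79 kPa.
Normally consolidated clay, so the full stress increment lies on the virgin compression line:
S_c = C_c·H/(1+e₀)·log₁₀(σ'_f/σ'_0) = 0.24×2.7/(1+1)×log₁₀(129.79/85.5)
    = 0.324 × 0.18128 = 0.05873 m

S_c ≈ 58.7 mm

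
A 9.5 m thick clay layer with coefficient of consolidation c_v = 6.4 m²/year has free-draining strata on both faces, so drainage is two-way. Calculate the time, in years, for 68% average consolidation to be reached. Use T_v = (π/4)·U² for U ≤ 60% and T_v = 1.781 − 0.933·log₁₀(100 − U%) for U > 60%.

t ≈ 1.33 years

Drainage path length: H_d = H/2 = 4.75 m (double drainage).
U > 60%: T_v = 1.781 − 0.933·log₁₀(100 − 68) = 0.3767.
t = T_v·H_d²/c_v = 0.3767×4.75²/6.4 = 1.328 years.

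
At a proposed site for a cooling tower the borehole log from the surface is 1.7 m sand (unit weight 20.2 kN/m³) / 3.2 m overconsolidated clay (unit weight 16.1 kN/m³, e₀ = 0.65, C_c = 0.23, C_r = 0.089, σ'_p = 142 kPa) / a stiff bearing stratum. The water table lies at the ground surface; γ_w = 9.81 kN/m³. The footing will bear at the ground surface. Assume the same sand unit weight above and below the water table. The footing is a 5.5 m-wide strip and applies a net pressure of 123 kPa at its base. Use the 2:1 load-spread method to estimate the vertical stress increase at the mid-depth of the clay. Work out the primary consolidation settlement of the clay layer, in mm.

S_c ≈ 99.5 mm

Mid-depth of clay below the ground surface: z = 1.7 + 3.2/2 = 3.3 m.
Total vertical stress at mid-clay: σ_v = 20.2×1.7 + 16.1×1.6 = 60.1 kPa.
Pore pressure: u = 9.81×(3.3 − 0) = 32.373 kPa.
Initial effective stress: σ'_0 = σ_v − u = 60.1 − 32.373 = 27.727 kPa.
Stress increase at mid-clay by the 2:1 spreading method:
Δσ = qB/(B+z) = 123×5.5/(5.5+3.3) = 76.875 kPa
Final effective stress: σ'_f = 27.727 + 76.875 = 104.6 kPa.
σ'_f = 104.6 ≤ σ'_p = 142 kPa, so the clay remains overconsolidated and only the recompression index applies:
S_c = C_r·H/(1+e₀)·log₁₀(σ'_f/σ'_0) = 0.089×3.2/1.65×log₁₀(104.6/27.727)
    = 0.17261 × 0.57663 = 0.09953 m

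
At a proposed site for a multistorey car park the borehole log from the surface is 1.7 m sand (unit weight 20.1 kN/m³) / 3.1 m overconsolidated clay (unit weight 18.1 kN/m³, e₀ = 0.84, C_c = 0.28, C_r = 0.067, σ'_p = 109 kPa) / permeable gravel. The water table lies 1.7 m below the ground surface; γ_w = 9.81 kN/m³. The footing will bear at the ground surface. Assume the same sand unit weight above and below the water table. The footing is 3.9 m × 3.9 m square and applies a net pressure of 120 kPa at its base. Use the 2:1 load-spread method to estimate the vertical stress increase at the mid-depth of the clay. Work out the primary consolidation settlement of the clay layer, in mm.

Mid-depth of clay below the ground surface: z = 1.7 + 3.1/2 = 3.25 m.
Total vertical stress at mid-clay: σ_v = 20.1×1.7 + 18.1×1.55 = 62.225 kPa.
Pore pressure: u = 9.81×(3.25 − 1.7) = 15.206 kPa.
Initial effective stress: σ'_0 = σ_v − u = 62.225 − 15.206 = 47.019 kPa.
Stress increase at mid-clay by the 2:1 spreading method:
Δσ = qBL/((B+z)(L+z)) = 120×3.9×3.9/((3.9+3.25)(3.9+3.25)) = 35.702 kPa
Final effective stress: σ'_f = 47.019 + 35.702 = 82.721 kPa.
σ'_f = 82.721 ≤ σ'_p = 109 kPa, so the clay remains overconsolidated and only the recompression index applies:
S_c = C_r·H/(1+e₀)·log₁₀(σ'_f/σ'_0) = 0.067×3.1/1.84×log₁₀(82.721/47.019)
    = 0.11288 × 0.24534 = 0.02769 m

S_c ≈ 27.7 mm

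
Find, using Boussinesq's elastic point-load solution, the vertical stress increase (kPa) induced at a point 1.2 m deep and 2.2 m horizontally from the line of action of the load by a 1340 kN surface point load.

Δσ_z ≈ 11.2 kPa

Boussinesq vertical stress below a point load on an elastic half-space:
Δσ_z = 3P/(2πz²) · [1 + (r/z)²]^(−5/2)
r/z = 2.2/1.2 = 1.8333; [1+(r/z)²]^(−5/2) = 0.025177.
Δσ_z = 3×1340/(2π×1.2²) × 0.025177 = 444.31 × 0.025177 = 11.19 kPa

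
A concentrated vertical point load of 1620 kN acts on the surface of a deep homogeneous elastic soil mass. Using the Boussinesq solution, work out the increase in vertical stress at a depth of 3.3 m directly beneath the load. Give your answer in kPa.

Δσ_z ≈ 71 kPa

Boussinesq vertical stress below a point load on an elastic half-space:
Δσ_z = 3P/(2πz²) · [1 + (r/z)²]^(−5/2)
r/z = 0/3.3 = 0; [1+(r/z)²]^(−5/2) = 1.
Δσ_z = 3×1620/(2π×3.3²) × 1 = 71.028 × 1 = 71.03 kPa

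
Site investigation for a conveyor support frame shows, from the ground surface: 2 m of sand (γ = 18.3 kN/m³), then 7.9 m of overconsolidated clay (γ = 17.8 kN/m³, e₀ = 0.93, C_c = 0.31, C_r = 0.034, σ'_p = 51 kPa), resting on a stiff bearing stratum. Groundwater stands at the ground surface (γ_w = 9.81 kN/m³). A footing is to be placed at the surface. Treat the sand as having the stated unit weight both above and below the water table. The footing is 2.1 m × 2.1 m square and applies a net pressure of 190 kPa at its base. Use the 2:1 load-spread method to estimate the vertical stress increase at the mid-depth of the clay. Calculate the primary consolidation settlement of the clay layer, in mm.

S_c ≈ 106 mm

Mid-depth of clay below the ground surface: z = 2 + 7.9/2 = 5.95 m.
Total vertical stress at mid-clay: σ_v = 18.3×2 + 17.8×3.95 = 106.91 kPa.
Pore pressure: u = 9.81×(5.95 − 0) = 58.37 kPa.
Initial effective stress: σ'_0 = σ_v − u = 106.91 − 58.37 = 48.54 kPa.
Stress increase at mid-clay by the 2:1 spreading method:
Δσ = qBL/((B+z)(L+z)) = 190×2.1×2.1/((2.1+5.95)(2.1+5.95)) = 12.93 kPa
Final effective stress: σ'_f = 48.54 + 12.93 = 61.47 kPa.
σ'_f = 61.47 > σ'_p = 51 kPa, so the stress path crosses the preconsolidation pressure — recompression up to σ'_p, then virgin compression beyond:
S_c = H/(1+e₀)·[C_r·log₁₀(σ'_p/σ'_0) + C_c·log₁₀(σ'_f/σ'_p)]
    = 7.9/1.93 × [0.034×log₁₀(51/48.54) + 0.31×log₁₀(61.47/51)]
    = 4.0933 × [0.00072999 + 0.025139] = 0.1059 m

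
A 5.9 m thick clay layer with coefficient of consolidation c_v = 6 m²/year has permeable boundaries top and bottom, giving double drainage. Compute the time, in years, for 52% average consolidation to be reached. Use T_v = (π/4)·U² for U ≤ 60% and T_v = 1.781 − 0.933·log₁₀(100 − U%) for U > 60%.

t ≈ 0.308 years

Drainage path length: H_d = H/2 = 2.95 m (double drainage).
U ≤ 60%: T_v = (π/4)·U² = (π/4)×0.52² = 0.21237.
t = T_v·H_d²/c_v = 0.21237×2.95²/6 = 0.308 years.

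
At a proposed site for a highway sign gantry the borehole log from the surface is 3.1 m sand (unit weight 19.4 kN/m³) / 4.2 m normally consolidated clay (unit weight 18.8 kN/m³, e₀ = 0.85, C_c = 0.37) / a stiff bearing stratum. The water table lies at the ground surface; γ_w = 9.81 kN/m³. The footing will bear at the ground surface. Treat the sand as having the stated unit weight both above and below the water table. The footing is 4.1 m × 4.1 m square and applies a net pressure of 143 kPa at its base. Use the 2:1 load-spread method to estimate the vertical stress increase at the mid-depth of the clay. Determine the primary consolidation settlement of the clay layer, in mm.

S_c ≈ 165 mm

Mid-depth of clay below the ground surface: z = 3.1 + 4.2/2 = 5.2 m.
Total vertical stress at mid-clay: σ_v = 19.4×3.1 + 18.8×2.1 = 99.62 kPa.
Pore pressure: u = 9.81×(5.2 − 0) = 51.012 kPa.
Initial effective stress: σ'_0 = σ_v − u = 99.62 − 51.012 = 48.608 kPa.
Stress increase at mid-clay by the 2:1 spreading method:
Δσ = qBL/((B+z)(L+z)) = 143×4.1×4.1/((4.1+5.2)(4.1+5.2)) = 27.793 kPa
Final effective stress: σ'_f = σ'_0 + Δσ = 48.608 + 27.793 = 76.401 kPa.
Normally consolidated clay, so the full stress increment lies on the virgin compression line:
S_c = C_c·H/(1+e₀)·log₁₀(σ'_f/σ'_0) = 0.37×4.2/(1+0.85)×log₁₀(76.401/48.608)
    = 0.84 × 0.19639 = 0.165 m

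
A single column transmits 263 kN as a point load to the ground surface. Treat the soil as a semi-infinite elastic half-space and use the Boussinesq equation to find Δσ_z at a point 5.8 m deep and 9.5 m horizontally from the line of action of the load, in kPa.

Boussinesq vertical stress below a point load on an elastic half-space:
Δσ_z = 3P/(2πz²) · [1 + (r/z)²]^(−5/2)
r/z = 9.5/5.8 = 1.6379; [1+(r/z)²]^(−5/2) = 0.038419.
Δσ_z = 3×263/(2π×5.8²) × 0.038419 = 3.7329 × 0.038419 = 0.1434 kPa

Δσ_z ≈ 0.143 kPa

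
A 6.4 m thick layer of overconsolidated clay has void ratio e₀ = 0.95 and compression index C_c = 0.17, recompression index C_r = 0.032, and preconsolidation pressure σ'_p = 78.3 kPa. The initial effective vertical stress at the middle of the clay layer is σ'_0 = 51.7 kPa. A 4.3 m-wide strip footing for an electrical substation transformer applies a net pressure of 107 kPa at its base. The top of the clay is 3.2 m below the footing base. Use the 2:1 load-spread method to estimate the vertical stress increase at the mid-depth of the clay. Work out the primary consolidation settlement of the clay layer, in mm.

Mid-depth of clay below the footing base: z = 3.2 + 6.4/2 = 6.4 m.
Stress increase at mid-clay by the 2:1 spreading method:
Δσ = qB/(B+z) = 107×4.3/(4.3+6.4) = 43 kPa
Final effective stress: σ'_f = 51.7 + 43 = 94.7 kPa.
σ'_f = 94.7 > σ'_p = 78.3 kPa, so the stress path crosses the preconsolidation pressure — recompression up to σ'_p, then virgin compression beyond:
S_c = H/(1+e₀)·[C_r·log₁₀(σ'_p/σ'_0) + C_c·log₁₀(σ'_f/σ'_p)]
    = 6.4/1.95 × [0.032×log₁₀(78.3/51.7) + 0.17×log₁₀(94.7/78.3)]
    = 3.2821 × [0.0057687 + 0.01404] = 0.06501 m

S_c ≈ 65 mm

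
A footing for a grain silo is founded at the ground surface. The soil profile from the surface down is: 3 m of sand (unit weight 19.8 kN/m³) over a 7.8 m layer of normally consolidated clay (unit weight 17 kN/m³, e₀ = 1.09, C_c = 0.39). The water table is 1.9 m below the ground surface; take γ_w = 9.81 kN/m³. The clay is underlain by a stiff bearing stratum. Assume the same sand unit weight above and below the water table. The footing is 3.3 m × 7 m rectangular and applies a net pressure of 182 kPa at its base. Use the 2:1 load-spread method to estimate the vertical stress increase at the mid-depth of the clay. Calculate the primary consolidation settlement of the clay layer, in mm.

S_c ≈ 207 mm

Mid-depth of clay below the ground surface: z = 3 + 7.8/2 = 6.9 m.
Total vertical stress at mid-clay: σ_v = 19.8×3 + 17×3.9 = 125.7 kPa.
Pore pressure: u = 9.81×(6.9 − 1.9) = 49.05 kPa.
Initial effective stress: σ'_0 = σ_v − u = 125.7 − 49.05 = 76.65 kPa.
Stress increase at mid-clay by the 2:1 spreading method:
Δσ = qBL/((B+z)(L+z)) = 182×3.3×7/((3.3+6.9)(7+6.9)) = 29.653 kPa
Final effective stress: σ'_f = σ'_0 + Δσ = 76.65 + 29.653 = 106.3 kPa.
Normally consolidated clay, so the full stress increment lies on the virgin compression line:
S_c = C_c·H/(1+e₀)·log₁₀(σ'_f/σ'_0) = 0.39×7.8/(1+1.09)×log₁₀(106.3/76.65)
    = 1.4555 × 0.14202 = 0.2067 m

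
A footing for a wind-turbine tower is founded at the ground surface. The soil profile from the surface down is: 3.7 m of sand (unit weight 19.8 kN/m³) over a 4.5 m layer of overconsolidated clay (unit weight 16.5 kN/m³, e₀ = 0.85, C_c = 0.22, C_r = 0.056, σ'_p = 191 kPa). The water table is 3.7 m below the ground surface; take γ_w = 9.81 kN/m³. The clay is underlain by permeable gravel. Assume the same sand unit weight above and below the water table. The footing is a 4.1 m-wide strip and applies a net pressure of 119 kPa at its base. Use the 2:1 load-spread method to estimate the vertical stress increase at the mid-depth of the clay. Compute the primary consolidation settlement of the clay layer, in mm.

Mid-depth of clay below the ground surface: z = 3.7 + 4.5/2 = 5.95 m.
Total vertical stress at mid-clay: σ_v = 19.8×3.7 + 16.5×2.25 = 110.39 kPa.
Pore pressure: u = 9.81×(5.95 − 3.7) = 22.073 kPa.
Initial effective stress: σ'_0 = σ_v − u = 110.39 − 22.073 = 88.317 kPa.
Stress increase at mid-clay by the 2:1 spreading method:
Δσ = qB/(B+z) = 119×4.1/(4.1+5.95) = 48.547 kPa
Final effective stress: σ'_f = 88.317 + 48.547 = 136.86 kPa.
σ'_f = 136.86 ≤ σ'_p = 191 kPa, so the clay remains overconsolidated and only the recompression index applies:
S_c = C_r·H/(1+e₀)·log₁₀(σ'_f/σ'_0) = 0.056×4.5/1.85×log₁₀(136.86/88.317)
    = 0.13621 × 0.19023 = 0.02591 m

S_c ≈ 25.9 mm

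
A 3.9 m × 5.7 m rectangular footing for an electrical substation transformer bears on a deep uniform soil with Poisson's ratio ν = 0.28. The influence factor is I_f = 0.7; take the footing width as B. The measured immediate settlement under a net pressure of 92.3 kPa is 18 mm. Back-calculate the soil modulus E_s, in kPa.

E_s ≈ 12900 kPa

S_e = q·B·(1−ν²)/E_s · I_f  ⇒  E_s = q·B·(1−ν²)·I_f / S_e.
E_s = 92.3 × 3.9 × 0.9216 × 0.7 / 0.018 = 12900 kPa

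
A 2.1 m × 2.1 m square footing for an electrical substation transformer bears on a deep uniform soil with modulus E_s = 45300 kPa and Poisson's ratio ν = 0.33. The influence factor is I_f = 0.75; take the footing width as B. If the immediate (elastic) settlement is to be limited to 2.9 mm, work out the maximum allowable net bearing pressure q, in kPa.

S_e = q·B·(1−ν²)/E_s · I_f  ⇒  q = S_e·E_s / (B·(1−ν²)·I_f).
q = 0.0029 × 45300 / (2.1 × 0.8911 × 0.75) = 93.6 kPa

q ≈ 93.6 kPa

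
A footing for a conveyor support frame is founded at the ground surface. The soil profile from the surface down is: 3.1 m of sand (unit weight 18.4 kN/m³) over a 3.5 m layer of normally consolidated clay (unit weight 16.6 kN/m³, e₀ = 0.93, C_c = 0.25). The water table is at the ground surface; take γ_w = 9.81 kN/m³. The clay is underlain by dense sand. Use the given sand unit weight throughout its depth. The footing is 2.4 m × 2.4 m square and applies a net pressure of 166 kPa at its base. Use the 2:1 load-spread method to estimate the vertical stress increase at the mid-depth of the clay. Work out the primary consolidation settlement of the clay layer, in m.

S_c ≈ 0.0762 m

Mid-depth of clay below the ground surface: z = 3.1 + 3.5/2 = 4.85 m.
Total vertical stress at mid-clay: σ_v = 18.4×3.1 + 16.6×1.75 = 86.09 kPa.
Pore pressure: u = 9.81×(4.85 − 0) = 47.578 kPa.
Initial effective stress: σ'_0 = σ_v − u = 86.09 − 47.578 = 38.512 kPa.
Stress increase at mid-clay by the 2:1 spreading method:
Δσ = qBL/((B+z)(L+z)) = 166×2.4×2.4/((2.4+4.85)(2.4+4.85)) = 18.191 kPa
Final effective stress: σ'_f = σ'_0 + Δσ = 38.512 + 18.191 = 56.703 kPa.
Normally consolidated clay, so the full stress increment lies on the virgin compression line:
S_c = C_c·H/(1+e₀)·log₁₀(σ'_f/σ'_0) = 0.25×3.5/(1+0.93)×log₁₀(56.703/38.512)
    = 0.45337 × 0.16801 = 0.07617 m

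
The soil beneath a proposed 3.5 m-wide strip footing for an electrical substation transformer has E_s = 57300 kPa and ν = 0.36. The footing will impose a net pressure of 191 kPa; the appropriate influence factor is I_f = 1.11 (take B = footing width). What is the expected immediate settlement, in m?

S_e ≈ 0.0113 m

Immediate (elastic) settlement: S_e = q·B·(1−ν²)/E_s · I_f.
S_e = 191 × 3.5 × (1 − 0.36²) / 57300 × 1.11
    = 191 × 3.5 × 0.8704 / 57300 × 1.11
    = 0.01127 m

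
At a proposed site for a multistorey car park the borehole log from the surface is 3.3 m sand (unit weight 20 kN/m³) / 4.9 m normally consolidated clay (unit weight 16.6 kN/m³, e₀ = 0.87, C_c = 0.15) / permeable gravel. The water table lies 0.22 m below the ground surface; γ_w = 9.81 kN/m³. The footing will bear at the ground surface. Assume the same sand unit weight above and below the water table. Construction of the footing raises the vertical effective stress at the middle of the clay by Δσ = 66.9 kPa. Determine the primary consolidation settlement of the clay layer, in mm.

Mid-depth of clay below the ground surface: z = 3.3 + 4.9/2 = 5.75 m.
Total vertical stress at mid-clay: σ_v = 20×3.3 + 16.6×2.45 = 106.67 kPa.
Pore pressure: u = 9.81×(5.75 − 0.22) = 54.249 kPa.
Initial effective stress: σ'_0 = σ_v − u = 106.67 − 54.249 = 52.421 kPa.
Final effective stress: σ'_f = σ'_0 + Δσ = 52.421 + 66.9 = 119.32 kPa.
Normally consolidated clay, so the full stress increment lies on the virgin compression line:
S_c = C_c·H/(1+e₀)·log₁₀(σ'_f/σ'_0) = 0.15×4.9/(1+0.87)×log₁₀(119.32/52.421)
    = 0.39305 × 0.35721 = 0.1404 m

S_c ≈ 140 mm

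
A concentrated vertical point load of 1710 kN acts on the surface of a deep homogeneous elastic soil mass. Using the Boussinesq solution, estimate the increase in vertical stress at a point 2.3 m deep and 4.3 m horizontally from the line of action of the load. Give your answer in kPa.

Δσ_z ≈ 3.6 kPa

Boussinesq vertical stress below a point load on an elastic half-space:
Δσ_z = 3P/(2πz²) · [1 + (r/z)²]^(−5/2)
r/z = 4.3/2.3 = 1.8696; [1+(r/z)²]^(−5/2) = 0.02334.
Δσ_z = 3×1710/(2π×2.3²) × 0.02334 = 154.34 × 0.02334 = 3.602 kPa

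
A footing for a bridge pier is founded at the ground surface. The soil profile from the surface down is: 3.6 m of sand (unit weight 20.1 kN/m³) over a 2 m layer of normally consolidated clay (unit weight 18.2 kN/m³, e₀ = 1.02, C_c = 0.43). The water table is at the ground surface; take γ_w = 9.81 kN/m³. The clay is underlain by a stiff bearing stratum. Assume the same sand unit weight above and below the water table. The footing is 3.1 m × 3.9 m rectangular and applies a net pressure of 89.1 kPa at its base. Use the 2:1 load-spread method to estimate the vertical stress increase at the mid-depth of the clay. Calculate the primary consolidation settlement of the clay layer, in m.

S_c ≈ 0.0572 m

Mid-depth of clay below the ground surface: z = 3.6 + 2/2 = 4.6 m.
Total vertical stress at mid-clay: σ_v = 20.1×3.6 + 18.2×1 = 90.56 kPa.
Pore pressure: u = 9.81×(4.6 − 0) = 45.126 kPa.
Initial effective stress: σ'_0 = σ_v − u = 90.56 − 45.126 = 45.434 kPa.
Stress increase at mid-clay by the 2:1 spreading method:
Δσ = qBL/((B+z)(L+z)) = 89.1×3.1×3.9/((3.1+4.6)(3.9+4.6)) = 16.459 kPa
Final effective stress: σ'_f = σ'_0 + Δσ = 45.434 + 16.459 = 61.893 kPa.
Normally consolidated clay, so the full stress increment lies on the virgin compression line:
S_c = C_c·H/(1+e₀)·log₁₀(σ'_f/σ'_0) = 0.43×2/(1+1.02)×log₁₀(61.893/45.434)
    = 0.42574 × 0.13426 = 0.05716 m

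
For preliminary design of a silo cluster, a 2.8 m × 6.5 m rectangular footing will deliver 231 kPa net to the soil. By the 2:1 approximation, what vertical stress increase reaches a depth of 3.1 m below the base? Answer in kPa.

Δσ_z ≈ 74.2 kPa

By the 2:1 method the load spreads at 1 horizontal : 2 vertical, so at depth z the loaded area has grown by z in each plan dimension:
Δσ = qBL/((B+z)(L+z)) = 231×2.8×6.5/((2.8+3.1)(6.5+3.1)) = 74.227 kPa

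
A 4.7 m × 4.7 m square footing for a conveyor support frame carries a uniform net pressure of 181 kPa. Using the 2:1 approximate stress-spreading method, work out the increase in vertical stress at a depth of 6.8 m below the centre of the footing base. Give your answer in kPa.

Δσ_z ≈ 30.2 kPa

By the 2:1 method the load spreads at 1 horizontal : 2 vertical, so at depth z the loaded area has grown by z in each plan dimension:
Δσ = qBL/((B+z)(L+z)) = 181×4.7×4.7/((4.7+6.8)(4.7+6.8)) = 30.233 kPa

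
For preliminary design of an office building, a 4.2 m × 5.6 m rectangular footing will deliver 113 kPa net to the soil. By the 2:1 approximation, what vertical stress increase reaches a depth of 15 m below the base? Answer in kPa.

By the 2:1 method the load spreads at 1 horizontal : 2 vertical, so at depth z the loaded area has grown by z in each plan dimension:
Δσ = qBL/((B+z)(L+z)) = 113×4.2×5.6/((4.2+15)(5.6+15)) = 6.7197 kPa

Δσ_z ≈ 6.72 kPa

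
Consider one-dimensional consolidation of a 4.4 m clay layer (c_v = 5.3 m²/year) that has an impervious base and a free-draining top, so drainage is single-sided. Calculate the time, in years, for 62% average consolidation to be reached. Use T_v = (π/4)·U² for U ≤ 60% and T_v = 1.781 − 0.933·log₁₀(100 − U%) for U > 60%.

t ≈ 1.12 years

Drainage path length: H_d = H = 4.4 m (single drainage).
U > 60%: T_v = 1.781 − 0.933·log₁₀(100 − 62) = 0.30706.
t = T_v·H_d²/c_v = 0.30706×4.4²/5.3 = 1.122 years.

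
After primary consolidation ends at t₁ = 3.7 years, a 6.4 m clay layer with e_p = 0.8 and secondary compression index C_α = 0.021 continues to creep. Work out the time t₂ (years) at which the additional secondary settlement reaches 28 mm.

S_s = C_α·H/(1+e_p)·log₁₀(t₂/t₁) ⇒ log₁₀(t₂/t₁) = S_s·(1+e_p)/(C_α·H).
log₁₀(t₂/t₁) = 0.028 × (1+0.8) / (0.021×6.4) = 0.375
t₂ = t₁ × 10^0.375 = 3.7 × 2.371 = 8.774 years

t₂ ≈ 8.77 years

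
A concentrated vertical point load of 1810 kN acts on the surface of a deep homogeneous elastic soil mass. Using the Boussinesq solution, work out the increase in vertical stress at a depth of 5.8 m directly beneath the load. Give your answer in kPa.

Boussinesq vertical stress below a point load on an elastic half-space:
Δσ_z = 3P/(2πz²) · [1 + (r/z)²]^(−5/2)
r/z = 0/5.8 = 0; [1+(r/z)²]^(−5/2) = 1.
Δσ_z = 3×1810/(2π×5.8²) × 1 = 25.69 × 1 = 25.69 kPa

Δσ_z ≈ 25.7 kPa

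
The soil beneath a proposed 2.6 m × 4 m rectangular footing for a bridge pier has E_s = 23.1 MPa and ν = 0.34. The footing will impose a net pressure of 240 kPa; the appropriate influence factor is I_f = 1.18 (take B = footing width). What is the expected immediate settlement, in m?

Immediate (elastic) settlement: S_e = q·B·(1−ν²)/E_s · I_f.
E_s = 23.1 MPa = 23100 kPa.
S_e = 240 × 2.6 × (1 − 0.34²) / 23100 × 1.18
    = 240 × 2.6 × 0.8844 / 23100 × 1.18
    = 0.02819 m

S_e ≈ 0.0282 m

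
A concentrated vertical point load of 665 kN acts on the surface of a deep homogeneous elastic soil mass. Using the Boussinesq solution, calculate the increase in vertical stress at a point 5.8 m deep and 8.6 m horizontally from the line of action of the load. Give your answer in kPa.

Δσ_z ≈ 0.516 kPa

Boussinesq vertical stress below a point load on an elastic half-space:
Δσ_z = 3P/(2πz²) · [1 + (r/z)²]^(−5/2)
r/z = 8.6/5.8 = 1.4828; [1+(r/z)²]^(−5/2) = 0.054652.
Δσ_z = 3×665/(2π×5.8²) × 0.054652 = 9.4386 × 0.054652 = 0.5158 kPa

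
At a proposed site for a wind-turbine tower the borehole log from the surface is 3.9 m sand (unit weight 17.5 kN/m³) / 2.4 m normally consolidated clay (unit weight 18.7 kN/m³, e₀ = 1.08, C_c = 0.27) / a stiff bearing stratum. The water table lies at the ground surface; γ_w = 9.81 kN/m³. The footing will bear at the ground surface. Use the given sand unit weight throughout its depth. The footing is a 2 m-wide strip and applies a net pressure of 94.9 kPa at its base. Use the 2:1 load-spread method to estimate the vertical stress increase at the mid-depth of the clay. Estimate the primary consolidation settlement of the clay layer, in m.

Mid-depth of clay below the ground surface: z = 3.9 + 2.4/2 = 5.1 m.
Total vertical stress at mid-clay: σ_v = 17.5×3.9 + 18.7×1.2 = 90.69 kPa.
Pore pressure: u = 9.81×(5.1 − 0) = 50.031 kPa.
Initial effective stress: σ'_0 = σ_v − u = 90.69 − 50.031 = 40.659 kPa.
Stress increase at mid-clay by the 2:1 spreading method:
Δσ = qB/(B+z) = 94.9×2/(2+5.1) = 26.732 kPa
Final effective stress: σ'_f = σ'_0 + Δσ = 40.659 + 26.732 = 67.391 kPa.
Normally consolidated clay, so the full stress increment lies on the virgin compression line:
S_c = C_c·H/(1+e₀)·log₁₀(σ'_f/σ'_0) = 0.27×2.4/(1+1.08)×log₁₀(67.391/40.659)
    = 0.31154 × 0.21945 = 0.06837 m

S_c ≈ 0.0684 m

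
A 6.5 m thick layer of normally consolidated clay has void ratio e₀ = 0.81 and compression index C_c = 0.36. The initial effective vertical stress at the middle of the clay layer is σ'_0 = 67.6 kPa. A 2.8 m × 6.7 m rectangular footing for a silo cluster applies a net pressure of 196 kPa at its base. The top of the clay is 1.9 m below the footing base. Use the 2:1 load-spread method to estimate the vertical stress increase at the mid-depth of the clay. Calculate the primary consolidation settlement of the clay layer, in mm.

Mid-depth of clay below the footing base: z = 1.9 + 6.5/2 = 5.15 m.
Stress increase at mid-clay by the 2:1 spreading method:
Δσ = qBL/((B+z)(L+z)) = 196×2.8×6.7/((2.8+5.15)(6.7+5.15)) = 39.03 kPa
Final effective stress: σ'_f = σ'_0 + Δσ = 67.6 + 39.03 = 106.63 kPa.
Normally consolidated clay, so the full stress increment lies on the virgin compression line:
S_c = C_c·H/(1+e₀)·log₁₀(σ'_f/σ'_0) = 0.36×6.5/(1+0.81)×log₁₀(106.63/67.6)
    = 1.2928 × 0.19793 = 0.2559 m

S_c ≈ 256 mm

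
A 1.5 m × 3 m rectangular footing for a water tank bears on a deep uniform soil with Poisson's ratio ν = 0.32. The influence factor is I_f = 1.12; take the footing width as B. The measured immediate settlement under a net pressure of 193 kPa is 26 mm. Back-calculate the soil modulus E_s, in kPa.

E_s ≈ 11200 kPa

S_e = q·B·(1−ν²)/E_s · I_f  ⇒  E_s = q·B·(1−ν²)·I_f / S_e.
E_s = 193 × 1.5 × 0.8976 × 1.12 / 0.026 = 11190 kPa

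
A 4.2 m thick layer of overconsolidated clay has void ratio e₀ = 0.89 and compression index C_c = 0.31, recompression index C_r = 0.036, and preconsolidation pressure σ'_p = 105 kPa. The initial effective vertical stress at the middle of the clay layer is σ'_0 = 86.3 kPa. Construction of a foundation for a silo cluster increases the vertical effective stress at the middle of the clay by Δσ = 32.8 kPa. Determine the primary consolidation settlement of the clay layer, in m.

Final effective stress: σ'_f = 86.3 + 32.8 = 119.1 kPa.
σ'_f = 119.1 > σ'_p = 105 kPa, so the stress path crosses the preconsolidation pressure — recompression up to σ'_p, then virgin compression beyond:
S_c = H/(1+e₀)·[C_r·log₁₀(σ'_p/σ'_0) + C_c·log₁₀(σ'_f/σ'_p)]
    = 4.2/1.89 × [0.036×log₁₀(105/86.3) + 0.31×log₁₀(119.1/105)]
    = 2.2222 × [0.0030664 + 0.016964] = 0.04451 m

S_c ≈ 0.0445 m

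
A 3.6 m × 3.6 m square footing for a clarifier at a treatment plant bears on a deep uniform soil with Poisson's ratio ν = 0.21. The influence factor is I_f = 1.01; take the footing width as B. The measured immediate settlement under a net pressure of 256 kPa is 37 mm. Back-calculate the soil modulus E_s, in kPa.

E_s ≈ 24000 kPa

S_e = q·B·(1−ν²)/E_s · I_f  ⇒  E_s = q·B·(1−ν²)·I_f / S_e.
E_s = 256 × 3.6 × 0.9559 × 1.01 / 0.037 = 24050 kPa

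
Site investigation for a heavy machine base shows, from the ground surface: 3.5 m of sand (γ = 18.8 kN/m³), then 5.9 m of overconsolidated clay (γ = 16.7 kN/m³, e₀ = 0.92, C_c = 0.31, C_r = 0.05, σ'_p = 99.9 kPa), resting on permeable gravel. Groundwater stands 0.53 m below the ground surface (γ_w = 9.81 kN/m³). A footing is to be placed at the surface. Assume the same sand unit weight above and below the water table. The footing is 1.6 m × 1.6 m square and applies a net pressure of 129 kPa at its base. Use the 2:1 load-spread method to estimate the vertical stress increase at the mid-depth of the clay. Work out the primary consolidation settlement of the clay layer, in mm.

S_c ≈ 5.72 mm

Mid-depth of clay below the ground surface: z = 3.5 + 5.9/2 = 6.45 m.
Total vertical stress at mid-clay: σ_v = 18.8×3.5 + 16.7×2.95 = 115.06 kPa.
Pore pressure: u = 9.81×(6.45 − 0.53) = 58.075 kPa.
Initial effective stress: σ'_0 = σ_v − u = 115.06 − 58.075 = 56.985 kPa.
Stress increase at mid-clay by the 2:1 spreading method:
Δσ = qBL/((B+z)(L+z)) = 129×1.6×1.6/((1.6+6.45)(1.6+6.45)) = 5.0961 kPa
Final effective stress: σ'_f = 56.985 + 5.0961 = 62.081 kPa.
σ'_f = 62.081 ≤ σ'_p = 99.9 kPa, so the clay remains overconsolidated and only the recompression index applies:
S_c = C_r·H/(1+e₀)·log₁₀(σ'_f/σ'_0) = 0.05×5.9/1.92×log₁₀(62.081/56.985)
    = 0.15365 × 0.037198 = 0.005715 m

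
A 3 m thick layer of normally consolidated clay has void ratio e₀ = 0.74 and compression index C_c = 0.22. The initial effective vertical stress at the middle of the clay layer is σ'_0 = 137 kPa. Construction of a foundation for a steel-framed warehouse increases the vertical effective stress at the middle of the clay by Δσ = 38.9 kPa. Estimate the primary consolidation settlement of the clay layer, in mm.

Final effective stress: σ'_f = σ'_0 + Δσ = 137 + 38.9 = 175.9 kPa.
Normally consolidated clay, so the full stress increment lies on the virgin compression line:
S_c = C_c·H/(1+e₀)·log₁₀(σ'_f/σ'_0) = 0.22×3/(1+0.74)×log₁₀(175.9/137)
    = 0.37931 × 0.10855 = 0.04117 m

S_c ≈ 41.2 mm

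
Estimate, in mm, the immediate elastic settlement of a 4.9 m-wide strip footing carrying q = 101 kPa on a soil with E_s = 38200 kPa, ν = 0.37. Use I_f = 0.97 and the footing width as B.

S_e ≈ 10.8 mm

Immediate (elastic) settlement: S_e = q·B·(1−ν²)/E_s · I_f.
S_e = 101 × 4.9 × (1 − 0.37²) / 38200 × 0.97
    = 101 × 4.9 × 0.8631 / 38200 × 0.97
    = 0.01085 m = 10.85 mm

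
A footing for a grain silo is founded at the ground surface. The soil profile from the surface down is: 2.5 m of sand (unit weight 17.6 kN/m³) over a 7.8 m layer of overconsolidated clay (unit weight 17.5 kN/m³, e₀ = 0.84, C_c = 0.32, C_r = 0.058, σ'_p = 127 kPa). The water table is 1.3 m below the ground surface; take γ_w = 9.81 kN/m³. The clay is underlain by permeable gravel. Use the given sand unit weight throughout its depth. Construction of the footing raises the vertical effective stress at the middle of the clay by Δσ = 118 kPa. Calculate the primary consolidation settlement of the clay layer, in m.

S_c ≈ 0.282 m

Mid-depth of clay below the ground surface: z = 2.5 + 7.8/2 = 6.4 m.
Total vertical stress at mid-clay: σ_v = 17.6×2.5 + 17.5×3.9 = 112.25 kPa.
Pore pressure: u = 9.81×(6.4 − 1.3) = 50.031 kPa.
Initial effective stress: σ'_0 = σ_v − u = 112.25 − 50.031 = 62.219 kPa.
Final effective stress: σ'_f = 62.219 + 118 = 180.22 kPa.
σ'_f = 180.22 > σ'_p = 127 kPa, so the stress path crosses the preconsolidation pressure — recompression up to σ'_p, then virgin compression beyond:
S_c = H/(1+e₀)·[C_r·log₁₀(σ'_p/σ'_0) + C_c·log₁₀(σ'_f/σ'_p)]
    = 7.8/1.84 × [0.058×log₁₀(127/62.219) + 0.32×log₁₀(180.22/127)]
    = 4.2391 × [0.017973 + 0.04864] = 0.2824 m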